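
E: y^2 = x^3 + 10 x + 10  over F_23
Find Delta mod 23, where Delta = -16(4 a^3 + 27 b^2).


4 a^3 + 27 b^2 = 4*10^3 + 27*10^2 = 4000 + 2700 = 6700
Delta = -16 * (6700) = -107200
Delta mod 23 = 3

Delta = 3 (mod 23)


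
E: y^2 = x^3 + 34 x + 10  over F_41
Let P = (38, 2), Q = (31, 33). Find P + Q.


P != Q, so use the chord formula.
s = (y2 - y1) / (x2 - x1) = (31) / (34) mod 41 = 19
x3 = s^2 - x1 - x2 mod 41 = 19^2 - 38 - 31 = 5
y3 = s (x1 - x3) - y1 mod 41 = 19 * (38 - 5) - 2 = 10

P + Q = (5, 10)


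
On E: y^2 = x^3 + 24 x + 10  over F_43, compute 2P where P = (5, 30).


Doubling: s = (3 x1^2 + a) / (2 y1)
s = (3*5^2 + 24) / (2*30) mod 43 = 21
x3 = s^2 - 2 x1 mod 43 = 21^2 - 2*5 = 1
y3 = s (x1 - x3) - y1 mod 43 = 21 * (5 - 1) - 30 = 11

2P = (1, 11)


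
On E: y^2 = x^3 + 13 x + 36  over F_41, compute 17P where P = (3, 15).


k = 17 = 10001_2 (binary, LSB first: 10001)
Double-and-add from P = (3, 15):
  bit 0 = 1: acc = O + (3, 15) = (3, 15)
  bit 1 = 0: acc unchanged = (3, 15)
  bit 2 = 0: acc unchanged = (3, 15)
  bit 3 = 0: acc unchanged = (3, 15)
  bit 4 = 1: acc = (3, 15) + (8, 18) = (32, 25)

17P = (32, 25)


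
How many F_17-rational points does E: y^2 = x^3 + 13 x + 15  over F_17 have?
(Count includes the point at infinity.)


For each x in F_17, count y with y^2 = x^3 + 13 x + 15 mod 17:
  x = 0: RHS = 15, y in [7, 10]  -> 2 point(s)
  x = 2: RHS = 15, y in [7, 10]  -> 2 point(s)
  x = 3: RHS = 13, y in [8, 9]  -> 2 point(s)
  x = 5: RHS = 1, y in [1, 16]  -> 2 point(s)
  x = 8: RHS = 2, y in [6, 11]  -> 2 point(s)
  x = 13: RHS = 1, y in [1, 16]  -> 2 point(s)
  x = 14: RHS = 0, y in [0]  -> 1 point(s)
  x = 15: RHS = 15, y in [7, 10]  -> 2 point(s)
  x = 16: RHS = 1, y in [1, 16]  -> 2 point(s)
Affine points: 17. Add the point at infinity: total = 18.

#E(F_17) = 18


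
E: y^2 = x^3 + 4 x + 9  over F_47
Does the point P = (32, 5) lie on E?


Check whether y^2 = x^3 + 4 x + 9 (mod 47) for (x, y) = (32, 5).
LHS: y^2 = 5^2 mod 47 = 25
RHS: x^3 + 4 x + 9 = 32^3 + 4*32 + 9 mod 47 = 5
LHS != RHS

No, not on the curve


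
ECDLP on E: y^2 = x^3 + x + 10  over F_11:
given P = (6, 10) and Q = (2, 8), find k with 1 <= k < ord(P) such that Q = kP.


Enumerate multiples of P until we hit Q = (2, 8):
  1P = (6, 10)
  2P = (2, 3)
  3P = (4, 10)
  4P = (1, 1)
  5P = (9, 0)
  6P = (1, 10)
  7P = (4, 1)
  8P = (2, 8)
Match found at i = 8.

k = 8


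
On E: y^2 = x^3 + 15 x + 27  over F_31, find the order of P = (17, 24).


Compute successive multiples of P until we hit O:
  1P = (17, 24)
  2P = (29, 19)
  3P = (25, 0)
  4P = (29, 12)
  5P = (17, 7)
  6P = O

ord(P) = 6


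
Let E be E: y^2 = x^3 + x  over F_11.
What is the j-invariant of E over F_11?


Delta = -16(4 a^3 + 27 b^2) mod 11 = 2
-1728 * (4 a)^3 = -1728 * (4*1)^3 mod 11 = 2
j = 2 * 2^(-1) mod 11 = 1

j = 1 (mod 11)


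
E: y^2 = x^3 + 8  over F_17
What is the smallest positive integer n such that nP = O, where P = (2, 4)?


Compute successive multiples of P until we hit O:
  1P = (2, 4)
  2P = (11, 8)
  3P = (0, 12)
  4P = (14, 10)
  5P = (14, 7)
  6P = (0, 5)
  7P = (11, 9)
  8P = (2, 13)
  ... (continuing to 9P)
  9P = O

ord(P) = 9


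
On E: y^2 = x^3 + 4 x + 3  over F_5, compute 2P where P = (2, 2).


k = 2 = 10_2 (binary, LSB first: 01)
Double-and-add from P = (2, 2):
  bit 0 = 0: acc unchanged = O
  bit 1 = 1: acc = O + (2, 3) = (2, 3)

2P = (2, 3)


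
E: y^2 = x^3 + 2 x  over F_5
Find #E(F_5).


For each x in F_5, count y with y^2 = x^3 + 2 x + 0 mod 5:
  x = 0: RHS = 0, y in [0]  -> 1 point(s)
Affine points: 1. Add the point at infinity: total = 2.

#E(F_5) = 2


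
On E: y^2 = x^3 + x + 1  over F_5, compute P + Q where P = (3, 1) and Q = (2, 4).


P != Q, so use the chord formula.
s = (y2 - y1) / (x2 - x1) = (3) / (4) mod 5 = 2
x3 = s^2 - x1 - x2 mod 5 = 2^2 - 3 - 2 = 4
y3 = s (x1 - x3) - y1 mod 5 = 2 * (3 - 4) - 1 = 2

P + Q = (4, 2)


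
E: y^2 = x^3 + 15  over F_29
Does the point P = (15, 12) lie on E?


Check whether y^2 = x^3 + 0 x + 15 (mod 29) for (x, y) = (15, 12).
LHS: y^2 = 12^2 mod 29 = 28
RHS: x^3 + 0 x + 15 = 15^3 + 0*15 + 15 mod 29 = 26
LHS != RHS

No, not on the curve


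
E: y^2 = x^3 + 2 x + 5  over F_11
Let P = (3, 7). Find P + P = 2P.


Doubling: s = (3 x1^2 + a) / (2 y1)
s = (3*3^2 + 2) / (2*7) mod 11 = 6
x3 = s^2 - 2 x1 mod 11 = 6^2 - 2*3 = 8
y3 = s (x1 - x3) - y1 mod 11 = 6 * (3 - 8) - 7 = 7

2P = (8, 7)


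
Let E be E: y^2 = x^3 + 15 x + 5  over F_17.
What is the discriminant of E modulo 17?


4 a^3 + 27 b^2 = 4*15^3 + 27*5^2 = 13500 + 675 = 14175
Delta = -16 * (14175) = -226800
Delta mod 17 = 14

Delta = 14 (mod 17)


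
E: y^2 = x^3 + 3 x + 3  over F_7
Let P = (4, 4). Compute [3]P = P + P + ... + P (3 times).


k = 3 = 11_2 (binary, LSB first: 11)
Double-and-add from P = (4, 4):
  bit 0 = 1: acc = O + (4, 4) = (4, 4)
  bit 1 = 1: acc = (4, 4) + (3, 5) = (1, 0)

3P = (1, 0)


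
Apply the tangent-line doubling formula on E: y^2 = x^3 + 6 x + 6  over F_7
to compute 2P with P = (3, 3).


Doubling: s = (3 x1^2 + a) / (2 y1)
s = (3*3^2 + 6) / (2*3) mod 7 = 2
x3 = s^2 - 2 x1 mod 7 = 2^2 - 2*3 = 5
y3 = s (x1 - x3) - y1 mod 7 = 2 * (3 - 5) - 3 = 0

2P = (5, 0)


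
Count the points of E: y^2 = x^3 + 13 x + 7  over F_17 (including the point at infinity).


For each x in F_17, count y with y^2 = x^3 + 13 x + 7 mod 17:
  x = 1: RHS = 4, y in [2, 15]  -> 2 point(s)
  x = 4: RHS = 4, y in [2, 15]  -> 2 point(s)
  x = 7: RHS = 16, y in [4, 13]  -> 2 point(s)
  x = 10: RHS = 15, y in [7, 10]  -> 2 point(s)
  x = 11: RHS = 2, y in [6, 11]  -> 2 point(s)
  x = 12: RHS = 4, y in [2, 15]  -> 2 point(s)
  x = 14: RHS = 9, y in [3, 14]  -> 2 point(s)
Affine points: 14. Add the point at infinity: total = 15.

#E(F_17) = 15


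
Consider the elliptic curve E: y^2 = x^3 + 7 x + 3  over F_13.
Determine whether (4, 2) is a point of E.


Check whether y^2 = x^3 + 7 x + 3 (mod 13) for (x, y) = (4, 2).
LHS: y^2 = 2^2 mod 13 = 4
RHS: x^3 + 7 x + 3 = 4^3 + 7*4 + 3 mod 13 = 4
LHS = RHS

Yes, on the curve


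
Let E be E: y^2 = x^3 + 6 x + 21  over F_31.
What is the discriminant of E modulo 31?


4 a^3 + 27 b^2 = 4*6^3 + 27*21^2 = 864 + 11907 = 12771
Delta = -16 * (12771) = -204336
Delta mod 31 = 16

Delta = 16 (mod 31)


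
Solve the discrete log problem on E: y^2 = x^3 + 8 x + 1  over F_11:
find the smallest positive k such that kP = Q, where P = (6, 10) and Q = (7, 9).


Enumerate multiples of P until we hit Q = (7, 9):
  1P = (6, 10)
  2P = (8, 7)
  3P = (2, 6)
  4P = (4, 3)
  5P = (5, 10)
  6P = (0, 1)
  7P = (10, 6)
  8P = (7, 2)
  9P = (7, 9)
Match found at i = 9.

k = 9


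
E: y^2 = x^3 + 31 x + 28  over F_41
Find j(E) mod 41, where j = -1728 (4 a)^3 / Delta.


Delta = -16(4 a^3 + 27 b^2) mod 41 = 12
-1728 * (4 a)^3 = -1728 * (4*31)^3 mod 41 = 35
j = 35 * 12^(-1) mod 41 = 20

j = 20 (mod 41)


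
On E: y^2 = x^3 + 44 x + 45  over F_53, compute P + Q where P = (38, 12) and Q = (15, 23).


P != Q, so use the chord formula.
s = (y2 - y1) / (x2 - x1) = (11) / (30) mod 53 = 41
x3 = s^2 - x1 - x2 mod 53 = 41^2 - 38 - 15 = 38
y3 = s (x1 - x3) - y1 mod 53 = 41 * (38 - 38) - 12 = 41

P + Q = (38, 41)


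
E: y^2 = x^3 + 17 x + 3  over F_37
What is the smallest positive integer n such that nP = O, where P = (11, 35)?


Compute successive multiples of P until we hit O:
  1P = (11, 35)
  2P = (12, 23)
  3P = (10, 27)
  4P = (6, 5)
  5P = (19, 28)
  6P = (28, 3)
  7P = (5, 19)
  8P = (24, 29)
  ... (continuing to 45P)
  45P = O

ord(P) = 45


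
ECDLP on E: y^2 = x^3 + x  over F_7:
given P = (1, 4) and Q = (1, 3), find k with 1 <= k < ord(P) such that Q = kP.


Enumerate multiples of P until we hit Q = (1, 3):
  1P = (1, 4)
  2P = (0, 0)
  3P = (1, 3)
Match found at i = 3.

k = 3


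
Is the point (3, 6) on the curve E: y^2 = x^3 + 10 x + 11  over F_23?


Check whether y^2 = x^3 + 10 x + 11 (mod 23) for (x, y) = (3, 6).
LHS: y^2 = 6^2 mod 23 = 13
RHS: x^3 + 10 x + 11 = 3^3 + 10*3 + 11 mod 23 = 22
LHS != RHS

No, not on the curve


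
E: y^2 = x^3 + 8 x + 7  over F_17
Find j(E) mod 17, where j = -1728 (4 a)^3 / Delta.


Delta = -16(4 a^3 + 27 b^2) mod 17 = 5
-1728 * (4 a)^3 = -1728 * (4*8)^3 mod 17 = 3
j = 3 * 5^(-1) mod 17 = 4

j = 4 (mod 17)


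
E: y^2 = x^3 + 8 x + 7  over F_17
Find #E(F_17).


For each x in F_17, count y with y^2 = x^3 + 8 x + 7 mod 17:
  x = 1: RHS = 16, y in [4, 13]  -> 2 point(s)
  x = 4: RHS = 1, y in [1, 16]  -> 2 point(s)
  x = 5: RHS = 2, y in [6, 11]  -> 2 point(s)
  x = 6: RHS = 16, y in [4, 13]  -> 2 point(s)
  x = 7: RHS = 15, y in [7, 10]  -> 2 point(s)
  x = 9: RHS = 9, y in [3, 14]  -> 2 point(s)
  x = 10: RHS = 16, y in [4, 13]  -> 2 point(s)
  x = 11: RHS = 15, y in [7, 10]  -> 2 point(s)
  x = 13: RHS = 13, y in [8, 9]  -> 2 point(s)
  x = 15: RHS = 0, y in [0]  -> 1 point(s)
  x = 16: RHS = 15, y in [7, 10]  -> 2 point(s)
Affine points: 21. Add the point at infinity: total = 22.

#E(F_17) = 22


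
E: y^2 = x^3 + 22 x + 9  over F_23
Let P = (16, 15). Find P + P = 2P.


Doubling: s = (3 x1^2 + a) / (2 y1)
s = (3*16^2 + 22) / (2*15) mod 23 = 11
x3 = s^2 - 2 x1 mod 23 = 11^2 - 2*16 = 20
y3 = s (x1 - x3) - y1 mod 23 = 11 * (16 - 20) - 15 = 10

2P = (20, 10)


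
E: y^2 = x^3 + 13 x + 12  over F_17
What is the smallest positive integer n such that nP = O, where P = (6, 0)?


Compute successive multiples of P until we hit O:
  1P = (6, 0)
  2P = O

ord(P) = 2


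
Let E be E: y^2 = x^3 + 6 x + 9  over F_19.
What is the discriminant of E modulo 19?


4 a^3 + 27 b^2 = 4*6^3 + 27*9^2 = 864 + 2187 = 3051
Delta = -16 * (3051) = -48816
Delta mod 19 = 14

Delta = 14 (mod 19)


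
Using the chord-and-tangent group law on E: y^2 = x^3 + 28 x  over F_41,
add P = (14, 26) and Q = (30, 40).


P != Q, so use the chord formula.
s = (y2 - y1) / (x2 - x1) = (14) / (16) mod 41 = 6
x3 = s^2 - x1 - x2 mod 41 = 6^2 - 14 - 30 = 33
y3 = s (x1 - x3) - y1 mod 41 = 6 * (14 - 33) - 26 = 24

P + Q = (33, 24)


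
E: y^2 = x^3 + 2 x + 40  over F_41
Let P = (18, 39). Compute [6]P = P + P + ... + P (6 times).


k = 6 = 110_2 (binary, LSB first: 011)
Double-and-add from P = (18, 39):
  bit 0 = 0: acc unchanged = O
  bit 1 = 1: acc = O + (1, 24) = (1, 24)
  bit 2 = 1: acc = (1, 24) + (37, 3) = (19, 7)

6P = (19, 7)


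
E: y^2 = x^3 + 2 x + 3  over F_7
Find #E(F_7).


For each x in F_7, count y with y^2 = x^3 + 2 x + 3 mod 7:
  x = 2: RHS = 1, y in [1, 6]  -> 2 point(s)
  x = 3: RHS = 1, y in [1, 6]  -> 2 point(s)
  x = 6: RHS = 0, y in [0]  -> 1 point(s)
Affine points: 5. Add the point at infinity: total = 6.

#E(F_7) = 6


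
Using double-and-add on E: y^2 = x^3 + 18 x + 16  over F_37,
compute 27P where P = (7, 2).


k = 27 = 11011_2 (binary, LSB first: 11011)
Double-and-add from P = (7, 2):
  bit 0 = 1: acc = O + (7, 2) = (7, 2)
  bit 1 = 1: acc = (7, 2) + (11, 18) = (35, 34)
  bit 2 = 0: acc unchanged = (35, 34)
  bit 3 = 1: acc = (35, 34) + (31, 32) = (36, 21)
  bit 4 = 1: acc = (36, 21) + (5, 3) = (5, 34)

27P = (5, 34)


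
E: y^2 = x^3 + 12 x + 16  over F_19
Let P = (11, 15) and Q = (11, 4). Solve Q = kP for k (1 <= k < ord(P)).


Enumerate multiples of P until we hit Q = (11, 4):
  1P = (11, 15)
  2P = (6, 0)
  3P = (11, 4)
Match found at i = 3.

k = 3


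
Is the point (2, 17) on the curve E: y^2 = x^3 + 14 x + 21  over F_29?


Check whether y^2 = x^3 + 14 x + 21 (mod 29) for (x, y) = (2, 17).
LHS: y^2 = 17^2 mod 29 = 28
RHS: x^3 + 14 x + 21 = 2^3 + 14*2 + 21 mod 29 = 28
LHS = RHS

Yes, on the curve


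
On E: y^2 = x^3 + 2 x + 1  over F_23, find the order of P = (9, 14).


Compute successive multiples of P until we hit O:
  1P = (9, 14)
  2P = (14, 17)
  3P = (16, 14)
  4P = (21, 9)
  5P = (1, 21)
  6P = (17, 16)
  7P = (10, 3)
  8P = (10, 20)
  ... (continuing to 15P)
  15P = O

ord(P) = 15


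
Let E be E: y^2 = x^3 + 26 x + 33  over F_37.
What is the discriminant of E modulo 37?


4 a^3 + 27 b^2 = 4*26^3 + 27*33^2 = 70304 + 29403 = 99707
Delta = -16 * (99707) = -1595312
Delta mod 37 = 17

Delta = 17 (mod 37)


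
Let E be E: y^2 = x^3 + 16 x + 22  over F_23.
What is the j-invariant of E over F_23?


Delta = -16(4 a^3 + 27 b^2) mod 23 = 15
-1728 * (4 a)^3 = -1728 * (4*16)^3 mod 23 = 7
j = 7 * 15^(-1) mod 23 = 2

j = 2 (mod 23)


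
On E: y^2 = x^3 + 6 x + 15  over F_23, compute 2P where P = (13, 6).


Doubling: s = (3 x1^2 + a) / (2 y1)
s = (3*13^2 + 6) / (2*6) mod 23 = 14
x3 = s^2 - 2 x1 mod 23 = 14^2 - 2*13 = 9
y3 = s (x1 - x3) - y1 mod 23 = 14 * (13 - 9) - 6 = 4

2P = (9, 4)


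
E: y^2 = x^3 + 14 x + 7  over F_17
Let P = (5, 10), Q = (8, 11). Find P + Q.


P != Q, so use the chord formula.
s = (y2 - y1) / (x2 - x1) = (1) / (3) mod 17 = 6
x3 = s^2 - x1 - x2 mod 17 = 6^2 - 5 - 8 = 6
y3 = s (x1 - x3) - y1 mod 17 = 6 * (5 - 6) - 10 = 1

P + Q = (6, 1)


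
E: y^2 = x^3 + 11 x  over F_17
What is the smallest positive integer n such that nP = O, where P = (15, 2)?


Compute successive multiples of P until we hit O:
  1P = (15, 2)
  2P = (2, 9)
  3P = (2, 8)
  4P = (15, 15)
  5P = O

ord(P) = 5


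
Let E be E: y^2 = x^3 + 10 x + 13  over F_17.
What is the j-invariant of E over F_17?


Delta = -16(4 a^3 + 27 b^2) mod 17 = 12
-1728 * (4 a)^3 = -1728 * (4*10)^3 mod 17 = 4
j = 4 * 12^(-1) mod 17 = 6

j = 6 (mod 17)


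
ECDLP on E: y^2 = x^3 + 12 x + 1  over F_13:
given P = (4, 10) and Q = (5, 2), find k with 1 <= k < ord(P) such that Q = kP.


Enumerate multiples of P until we hit Q = (5, 2):
  1P = (4, 10)
  2P = (1, 12)
  3P = (7, 5)
  4P = (12, 12)
  5P = (6, 9)
  6P = (0, 1)
  7P = (10, 9)
  8P = (3, 5)
  9P = (5, 11)
  10P = (5, 2)
Match found at i = 10.

k = 10


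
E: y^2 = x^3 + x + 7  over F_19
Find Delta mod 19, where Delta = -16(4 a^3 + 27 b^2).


4 a^3 + 27 b^2 = 4*1^3 + 27*7^2 = 4 + 1323 = 1327
Delta = -16 * (1327) = -21232
Delta mod 19 = 10

Delta = 10 (mod 19)


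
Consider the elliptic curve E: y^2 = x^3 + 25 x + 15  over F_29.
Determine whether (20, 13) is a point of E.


Check whether y^2 = x^3 + 25 x + 15 (mod 29) for (x, y) = (20, 13).
LHS: y^2 = 13^2 mod 29 = 24
RHS: x^3 + 25 x + 15 = 20^3 + 25*20 + 15 mod 29 = 18
LHS != RHS

No, not on the curve


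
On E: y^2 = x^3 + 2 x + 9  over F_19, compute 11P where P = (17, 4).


k = 11 = 1011_2 (binary, LSB first: 1101)
Double-and-add from P = (17, 4):
  bit 0 = 1: acc = O + (17, 4) = (17, 4)
  bit 1 = 1: acc = (17, 4) + (13, 3) = (14, 11)
  bit 2 = 0: acc unchanged = (14, 11)
  bit 3 = 1: acc = (14, 11) + (3, 2) = (0, 16)

11P = (0, 16)


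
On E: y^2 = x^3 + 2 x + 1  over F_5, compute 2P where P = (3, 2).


Doubling: s = (3 x1^2 + a) / (2 y1)
s = (3*3^2 + 2) / (2*2) mod 5 = 1
x3 = s^2 - 2 x1 mod 5 = 1^2 - 2*3 = 0
y3 = s (x1 - x3) - y1 mod 5 = 1 * (3 - 0) - 2 = 1

2P = (0, 1)


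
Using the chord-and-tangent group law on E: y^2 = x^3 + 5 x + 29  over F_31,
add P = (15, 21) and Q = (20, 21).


P != Q, so use the chord formula.
s = (y2 - y1) / (x2 - x1) = (0) / (5) mod 31 = 0
x3 = s^2 - x1 - x2 mod 31 = 0^2 - 15 - 20 = 27
y3 = s (x1 - x3) - y1 mod 31 = 0 * (15 - 27) - 21 = 10

P + Q = (27, 10)


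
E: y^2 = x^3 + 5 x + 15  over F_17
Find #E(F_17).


For each x in F_17, count y with y^2 = x^3 + 5 x + 15 mod 17:
  x = 0: RHS = 15, y in [7, 10]  -> 2 point(s)
  x = 1: RHS = 4, y in [2, 15]  -> 2 point(s)
  x = 2: RHS = 16, y in [4, 13]  -> 2 point(s)
  x = 7: RHS = 2, y in [6, 11]  -> 2 point(s)
  x = 12: RHS = 1, y in [1, 16]  -> 2 point(s)
  x = 13: RHS = 16, y in [4, 13]  -> 2 point(s)
  x = 16: RHS = 9, y in [3, 14]  -> 2 point(s)
Affine points: 14. Add the point at infinity: total = 15.

#E(F_17) = 15


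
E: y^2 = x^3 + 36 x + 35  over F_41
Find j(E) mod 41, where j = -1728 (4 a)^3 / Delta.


Delta = -16(4 a^3 + 27 b^2) mod 41 = 33
-1728 * (4 a)^3 = -1728 * (4*36)^3 mod 41 = 30
j = 30 * 33^(-1) mod 41 = 27

j = 27 (mod 41)


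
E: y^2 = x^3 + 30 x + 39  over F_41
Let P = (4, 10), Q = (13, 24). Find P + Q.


P != Q, so use the chord formula.
s = (y2 - y1) / (x2 - x1) = (14) / (9) mod 41 = 38
x3 = s^2 - x1 - x2 mod 41 = 38^2 - 4 - 13 = 33
y3 = s (x1 - x3) - y1 mod 41 = 38 * (4 - 33) - 10 = 36

P + Q = (33, 36)


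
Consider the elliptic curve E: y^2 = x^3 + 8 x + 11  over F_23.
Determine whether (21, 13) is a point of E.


Check whether y^2 = x^3 + 8 x + 11 (mod 23) for (x, y) = (21, 13).
LHS: y^2 = 13^2 mod 23 = 8
RHS: x^3 + 8 x + 11 = 21^3 + 8*21 + 11 mod 23 = 10
LHS != RHS

No, not on the curve


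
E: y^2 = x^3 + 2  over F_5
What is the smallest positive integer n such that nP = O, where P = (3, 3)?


Compute successive multiples of P until we hit O:
  1P = (3, 3)
  2P = (3, 2)
  3P = O

ord(P) = 3


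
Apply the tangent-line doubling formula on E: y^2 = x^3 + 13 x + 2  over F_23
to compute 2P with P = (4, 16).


Doubling: s = (3 x1^2 + a) / (2 y1)
s = (3*4^2 + 13) / (2*16) mod 23 = 17
x3 = s^2 - 2 x1 mod 23 = 17^2 - 2*4 = 5
y3 = s (x1 - x3) - y1 mod 23 = 17 * (4 - 5) - 16 = 13

2P = (5, 13)


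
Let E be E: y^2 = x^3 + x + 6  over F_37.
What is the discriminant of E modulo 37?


4 a^3 + 27 b^2 = 4*1^3 + 27*6^2 = 4 + 972 = 976
Delta = -16 * (976) = -15616
Delta mod 37 = 35

Delta = 35 (mod 37)


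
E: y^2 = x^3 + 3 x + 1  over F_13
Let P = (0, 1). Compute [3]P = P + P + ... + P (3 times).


k = 3 = 11_2 (binary, LSB first: 11)
Double-and-add from P = (0, 1):
  bit 0 = 1: acc = O + (0, 1) = (0, 1)
  bit 1 = 1: acc = (0, 1) + (12, 7) = (11, 0)

3P = (11, 0)


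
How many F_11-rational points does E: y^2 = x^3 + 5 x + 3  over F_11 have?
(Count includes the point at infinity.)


For each x in F_11, count y with y^2 = x^3 + 5 x + 3 mod 11:
  x = 0: RHS = 3, y in [5, 6]  -> 2 point(s)
  x = 1: RHS = 9, y in [3, 8]  -> 2 point(s)
  x = 3: RHS = 1, y in [1, 10]  -> 2 point(s)
  x = 8: RHS = 5, y in [4, 7]  -> 2 point(s)
Affine points: 8. Add the point at infinity: total = 9.

#E(F_11) = 9


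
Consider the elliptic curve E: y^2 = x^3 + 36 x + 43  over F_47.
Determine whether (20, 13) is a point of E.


Check whether y^2 = x^3 + 36 x + 43 (mod 47) for (x, y) = (20, 13).
LHS: y^2 = 13^2 mod 47 = 28
RHS: x^3 + 36 x + 43 = 20^3 + 36*20 + 43 mod 47 = 21
LHS != RHS

No, not on the curve


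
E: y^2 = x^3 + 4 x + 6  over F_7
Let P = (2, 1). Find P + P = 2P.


Doubling: s = (3 x1^2 + a) / (2 y1)
s = (3*2^2 + 4) / (2*1) mod 7 = 1
x3 = s^2 - 2 x1 mod 7 = 1^2 - 2*2 = 4
y3 = s (x1 - x3) - y1 mod 7 = 1 * (2 - 4) - 1 = 4

2P = (4, 4)


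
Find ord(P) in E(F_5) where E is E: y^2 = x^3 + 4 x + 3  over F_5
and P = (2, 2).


Compute successive multiples of P until we hit O:
  1P = (2, 2)
  2P = (2, 3)
  3P = O

ord(P) = 3


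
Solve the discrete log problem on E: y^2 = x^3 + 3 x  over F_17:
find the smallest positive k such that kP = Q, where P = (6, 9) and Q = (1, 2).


Enumerate multiples of P until we hit Q = (1, 2):
  1P = (6, 9)
  2P = (1, 2)
Match found at i = 2.

k = 2


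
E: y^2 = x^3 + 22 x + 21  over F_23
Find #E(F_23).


For each x in F_23, count y with y^2 = x^3 + 22 x + 21 mod 23:
  x = 2: RHS = 4, y in [2, 21]  -> 2 point(s)
  x = 4: RHS = 12, y in [9, 14]  -> 2 point(s)
  x = 5: RHS = 3, y in [7, 16]  -> 2 point(s)
  x = 6: RHS = 1, y in [1, 22]  -> 2 point(s)
  x = 7: RHS = 12, y in [9, 14]  -> 2 point(s)
  x = 12: RHS = 12, y in [9, 14]  -> 2 point(s)
  x = 15: RHS = 0, y in [0]  -> 1 point(s)
  x = 17: RHS = 18, y in [8, 15]  -> 2 point(s)
  x = 18: RHS = 16, y in [4, 19]  -> 2 point(s)
Affine points: 17. Add the point at infinity: total = 18.

#E(F_23) = 18


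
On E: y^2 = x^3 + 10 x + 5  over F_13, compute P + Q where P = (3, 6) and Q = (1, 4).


P != Q, so use the chord formula.
s = (y2 - y1) / (x2 - x1) = (11) / (11) mod 13 = 1
x3 = s^2 - x1 - x2 mod 13 = 1^2 - 3 - 1 = 10
y3 = s (x1 - x3) - y1 mod 13 = 1 * (3 - 10) - 6 = 0

P + Q = (10, 0)


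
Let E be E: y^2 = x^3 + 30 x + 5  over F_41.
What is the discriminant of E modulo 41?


4 a^3 + 27 b^2 = 4*30^3 + 27*5^2 = 108000 + 675 = 108675
Delta = -16 * (108675) = -1738800
Delta mod 41 = 10

Delta = 10 (mod 41)


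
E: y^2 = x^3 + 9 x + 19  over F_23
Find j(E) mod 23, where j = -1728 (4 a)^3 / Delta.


Delta = -16(4 a^3 + 27 b^2) mod 23 = 22
-1728 * (4 a)^3 = -1728 * (4*9)^3 mod 23 = 10
j = 10 * 22^(-1) mod 23 = 13

j = 13 (mod 23)


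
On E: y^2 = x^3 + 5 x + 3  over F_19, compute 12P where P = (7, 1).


k = 12 = 1100_2 (binary, LSB first: 0011)
Double-and-add from P = (7, 1):
  bit 0 = 0: acc unchanged = O
  bit 1 = 0: acc unchanged = O
  bit 2 = 1: acc = O + (13, 17) = (13, 17)
  bit 3 = 1: acc = (13, 17) + (18, 15) = (14, 10)

12P = (14, 10)


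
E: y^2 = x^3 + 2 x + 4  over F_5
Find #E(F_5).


For each x in F_5, count y with y^2 = x^3 + 2 x + 4 mod 5:
  x = 0: RHS = 4, y in [2, 3]  -> 2 point(s)
  x = 2: RHS = 1, y in [1, 4]  -> 2 point(s)
  x = 4: RHS = 1, y in [1, 4]  -> 2 point(s)
Affine points: 6. Add the point at infinity: total = 7.

#E(F_5) = 7


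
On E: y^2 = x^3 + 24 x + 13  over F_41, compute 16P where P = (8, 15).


k = 16 = 10000_2 (binary, LSB first: 00001)
Double-and-add from P = (8, 15):
  bit 0 = 0: acc unchanged = O
  bit 1 = 0: acc unchanged = O
  bit 2 = 0: acc unchanged = O
  bit 3 = 0: acc unchanged = O
  bit 4 = 1: acc = O + (38, 18) = (38, 18)

16P = (38, 18)


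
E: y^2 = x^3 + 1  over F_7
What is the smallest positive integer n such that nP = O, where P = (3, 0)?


Compute successive multiples of P until we hit O:
  1P = (3, 0)
  2P = O

ord(P) = 2


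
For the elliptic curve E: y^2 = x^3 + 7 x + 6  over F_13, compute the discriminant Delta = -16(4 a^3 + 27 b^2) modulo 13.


4 a^3 + 27 b^2 = 4*7^3 + 27*6^2 = 1372 + 972 = 2344
Delta = -16 * (2344) = -37504
Delta mod 13 = 1

Delta = 1 (mod 13)


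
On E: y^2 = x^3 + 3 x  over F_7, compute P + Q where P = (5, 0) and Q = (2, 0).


P != Q, so use the chord formula.
s = (y2 - y1) / (x2 - x1) = (0) / (4) mod 7 = 0
x3 = s^2 - x1 - x2 mod 7 = 0^2 - 5 - 2 = 0
y3 = s (x1 - x3) - y1 mod 7 = 0 * (5 - 0) - 0 = 0

P + Q = (0, 0)


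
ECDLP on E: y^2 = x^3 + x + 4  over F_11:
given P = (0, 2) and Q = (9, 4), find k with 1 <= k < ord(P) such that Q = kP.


Enumerate multiples of P until we hit Q = (9, 4):
  1P = (0, 2)
  2P = (9, 4)
Match found at i = 2.

k = 2


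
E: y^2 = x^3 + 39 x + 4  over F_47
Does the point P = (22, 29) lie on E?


Check whether y^2 = x^3 + 39 x + 4 (mod 47) for (x, y) = (22, 29).
LHS: y^2 = 29^2 mod 47 = 42
RHS: x^3 + 39 x + 4 = 22^3 + 39*22 + 4 mod 47 = 42
LHS = RHS

Yes, on the curve


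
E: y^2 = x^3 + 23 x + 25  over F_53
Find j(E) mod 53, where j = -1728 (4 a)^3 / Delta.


Delta = -16(4 a^3 + 27 b^2) mod 53 = 23
-1728 * (4 a)^3 = -1728 * (4*23)^3 mod 53 = 40
j = 40 * 23^(-1) mod 53 = 34

j = 34 (mod 53)


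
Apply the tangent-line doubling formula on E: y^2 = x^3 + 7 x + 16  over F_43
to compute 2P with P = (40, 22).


Doubling: s = (3 x1^2 + a) / (2 y1)
s = (3*40^2 + 7) / (2*22) mod 43 = 34
x3 = s^2 - 2 x1 mod 43 = 34^2 - 2*40 = 1
y3 = s (x1 - x3) - y1 mod 43 = 34 * (40 - 1) - 22 = 14

2P = (1, 14)


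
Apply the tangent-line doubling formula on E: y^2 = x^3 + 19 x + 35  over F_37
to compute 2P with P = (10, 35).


Doubling: s = (3 x1^2 + a) / (2 y1)
s = (3*10^2 + 19) / (2*35) mod 37 = 22
x3 = s^2 - 2 x1 mod 37 = 22^2 - 2*10 = 20
y3 = s (x1 - x3) - y1 mod 37 = 22 * (10 - 20) - 35 = 4

2P = (20, 4)


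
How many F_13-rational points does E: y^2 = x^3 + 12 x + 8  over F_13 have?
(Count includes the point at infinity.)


For each x in F_13, count y with y^2 = x^3 + 12 x + 8 mod 13:
  x = 2: RHS = 1, y in [1, 12]  -> 2 point(s)
  x = 4: RHS = 3, y in [4, 9]  -> 2 point(s)
  x = 6: RHS = 10, y in [6, 7]  -> 2 point(s)
  x = 9: RHS = 0, y in [0]  -> 1 point(s)
  x = 10: RHS = 10, y in [6, 7]  -> 2 point(s)
Affine points: 9. Add the point at infinity: total = 10.

#E(F_13) = 10


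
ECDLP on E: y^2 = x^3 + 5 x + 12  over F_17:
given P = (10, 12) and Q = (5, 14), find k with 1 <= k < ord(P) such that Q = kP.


Enumerate multiples of P until we hit Q = (5, 14):
  1P = (10, 12)
  2P = (5, 14)
Match found at i = 2.

k = 2


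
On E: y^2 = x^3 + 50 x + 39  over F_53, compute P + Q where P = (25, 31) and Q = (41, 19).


P != Q, so use the chord formula.
s = (y2 - y1) / (x2 - x1) = (41) / (16) mod 53 = 39
x3 = s^2 - x1 - x2 mod 53 = 39^2 - 25 - 41 = 24
y3 = s (x1 - x3) - y1 mod 53 = 39 * (25 - 24) - 31 = 8

P + Q = (24, 8)


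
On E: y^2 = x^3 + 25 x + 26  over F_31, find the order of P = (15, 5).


Compute successive multiples of P until we hit O:
  1P = (15, 5)
  2P = (3, 29)
  3P = (17, 30)
  4P = (8, 5)
  5P = (8, 26)
  6P = (17, 1)
  7P = (3, 2)
  8P = (15, 26)
  ... (continuing to 9P)
  9P = O

ord(P) = 9


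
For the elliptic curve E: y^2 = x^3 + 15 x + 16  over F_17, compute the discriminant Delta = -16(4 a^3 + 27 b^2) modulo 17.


4 a^3 + 27 b^2 = 4*15^3 + 27*16^2 = 13500 + 6912 = 20412
Delta = -16 * (20412) = -326592
Delta mod 17 = 12

Delta = 12 (mod 17)


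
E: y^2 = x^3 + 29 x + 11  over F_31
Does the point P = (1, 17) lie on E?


Check whether y^2 = x^3 + 29 x + 11 (mod 31) for (x, y) = (1, 17).
LHS: y^2 = 17^2 mod 31 = 10
RHS: x^3 + 29 x + 11 = 1^3 + 29*1 + 11 mod 31 = 10
LHS = RHS

Yes, on the curve


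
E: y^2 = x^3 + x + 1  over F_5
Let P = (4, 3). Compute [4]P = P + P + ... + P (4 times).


k = 4 = 100_2 (binary, LSB first: 001)
Double-and-add from P = (4, 3):
  bit 0 = 0: acc unchanged = O
  bit 1 = 0: acc unchanged = O
  bit 2 = 1: acc = O + (0, 1) = (0, 1)

4P = (0, 1)


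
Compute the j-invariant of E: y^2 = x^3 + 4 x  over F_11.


Delta = -16(4 a^3 + 27 b^2) mod 11 = 7
-1728 * (4 a)^3 = -1728 * (4*4)^3 mod 11 = 7
j = 7 * 7^(-1) mod 11 = 1

j = 1 (mod 11)


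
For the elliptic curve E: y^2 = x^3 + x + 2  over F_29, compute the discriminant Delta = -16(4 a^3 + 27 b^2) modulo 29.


4 a^3 + 27 b^2 = 4*1^3 + 27*2^2 = 4 + 108 = 112
Delta = -16 * (112) = -1792
Delta mod 29 = 6

Delta = 6 (mod 29)


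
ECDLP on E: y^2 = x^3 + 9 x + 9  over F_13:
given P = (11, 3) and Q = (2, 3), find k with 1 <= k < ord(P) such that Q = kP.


Enumerate multiples of P until we hit Q = (2, 3):
  1P = (11, 3)
  2P = (0, 3)
  3P = (2, 10)
  4P = (12, 5)
  5P = (7, 5)
  6P = (5, 7)
  7P = (9, 0)
  8P = (5, 6)
  9P = (7, 8)
  10P = (12, 8)
  11P = (2, 3)
Match found at i = 11.

k = 11


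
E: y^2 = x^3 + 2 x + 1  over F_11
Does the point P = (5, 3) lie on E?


Check whether y^2 = x^3 + 2 x + 1 (mod 11) for (x, y) = (5, 3).
LHS: y^2 = 3^2 mod 11 = 9
RHS: x^3 + 2 x + 1 = 5^3 + 2*5 + 1 mod 11 = 4
LHS != RHS

No, not on the curve


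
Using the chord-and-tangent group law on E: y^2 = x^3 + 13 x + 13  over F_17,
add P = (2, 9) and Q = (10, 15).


P != Q, so use the chord formula.
s = (y2 - y1) / (x2 - x1) = (6) / (8) mod 17 = 5
x3 = s^2 - x1 - x2 mod 17 = 5^2 - 2 - 10 = 13
y3 = s (x1 - x3) - y1 mod 17 = 5 * (2 - 13) - 9 = 4

P + Q = (13, 4)


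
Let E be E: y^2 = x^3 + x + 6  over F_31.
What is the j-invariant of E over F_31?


Delta = -16(4 a^3 + 27 b^2) mod 31 = 8
-1728 * (4 a)^3 = -1728 * (4*1)^3 mod 31 = 16
j = 16 * 8^(-1) mod 31 = 2

j = 2 (mod 31)


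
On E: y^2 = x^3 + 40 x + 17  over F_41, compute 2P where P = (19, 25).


Doubling: s = (3 x1^2 + a) / (2 y1)
s = (3*19^2 + 40) / (2*25) mod 41 = 20
x3 = s^2 - 2 x1 mod 41 = 20^2 - 2*19 = 34
y3 = s (x1 - x3) - y1 mod 41 = 20 * (19 - 34) - 25 = 3

2P = (34, 3)


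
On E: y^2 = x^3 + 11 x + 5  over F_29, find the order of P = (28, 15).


Compute successive multiples of P until we hit O:
  1P = (28, 15)
  2P = (24, 12)
  3P = (12, 26)
  4P = (17, 1)
  5P = (0, 18)
  6P = (10, 10)
  7P = (25, 10)
  8P = (11, 23)
  ... (continuing to 33P)
  33P = O

ord(P) = 33


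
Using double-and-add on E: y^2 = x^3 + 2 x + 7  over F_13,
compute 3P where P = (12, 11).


k = 3 = 11_2 (binary, LSB first: 11)
Double-and-add from P = (12, 11):
  bit 0 = 1: acc = O + (12, 11) = (12, 11)
  bit 1 = 1: acc = (12, 11) + (6, 1) = (5, 5)

3P = (5, 5)


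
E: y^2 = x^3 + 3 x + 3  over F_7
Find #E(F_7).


For each x in F_7, count y with y^2 = x^3 + 3 x + 3 mod 7:
  x = 1: RHS = 0, y in [0]  -> 1 point(s)
  x = 3: RHS = 4, y in [2, 5]  -> 2 point(s)
  x = 4: RHS = 2, y in [3, 4]  -> 2 point(s)
Affine points: 5. Add the point at infinity: total = 6.

#E(F_7) = 6


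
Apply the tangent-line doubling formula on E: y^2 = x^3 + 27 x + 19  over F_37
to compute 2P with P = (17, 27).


Doubling: s = (3 x1^2 + a) / (2 y1)
s = (3*17^2 + 27) / (2*27) mod 37 = 33
x3 = s^2 - 2 x1 mod 37 = 33^2 - 2*17 = 19
y3 = s (x1 - x3) - y1 mod 37 = 33 * (17 - 19) - 27 = 18

2P = (19, 18)


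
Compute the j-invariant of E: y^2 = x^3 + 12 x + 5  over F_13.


Delta = -16(4 a^3 + 27 b^2) mod 13 = 2
-1728 * (4 a)^3 = -1728 * (4*12)^3 mod 13 = 1
j = 1 * 2^(-1) mod 13 = 7

j = 7 (mod 13)


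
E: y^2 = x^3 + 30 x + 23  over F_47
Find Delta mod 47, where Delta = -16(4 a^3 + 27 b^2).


4 a^3 + 27 b^2 = 4*30^3 + 27*23^2 = 108000 + 14283 = 122283
Delta = -16 * (122283) = -1956528
Delta mod 47 = 35

Delta = 35 (mod 47)


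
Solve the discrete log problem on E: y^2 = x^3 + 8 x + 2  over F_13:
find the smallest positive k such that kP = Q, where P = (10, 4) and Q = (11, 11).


Enumerate multiples of P until we hit Q = (11, 11):
  1P = (10, 4)
  2P = (3, 12)
  3P = (9, 6)
  4P = (11, 11)
Match found at i = 4.

k = 4


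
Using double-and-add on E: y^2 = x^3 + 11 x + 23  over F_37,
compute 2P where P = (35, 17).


k = 2 = 10_2 (binary, LSB first: 01)
Double-and-add from P = (35, 17):
  bit 0 = 0: acc unchanged = O
  bit 1 = 1: acc = O + (34, 0) = (34, 0)

2P = (34, 0)


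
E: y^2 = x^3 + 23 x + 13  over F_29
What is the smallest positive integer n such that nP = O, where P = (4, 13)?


Compute successive multiples of P until we hit O:
  1P = (4, 13)
  2P = (14, 11)
  3P = (18, 13)
  4P = (7, 16)
  5P = (19, 1)
  6P = (2, 26)
  7P = (0, 19)
  8P = (20, 11)
  ... (continuing to 33P)
  33P = O

ord(P) = 33


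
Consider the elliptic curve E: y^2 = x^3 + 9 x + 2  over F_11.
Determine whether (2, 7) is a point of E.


Check whether y^2 = x^3 + 9 x + 2 (mod 11) for (x, y) = (2, 7).
LHS: y^2 = 7^2 mod 11 = 5
RHS: x^3 + 9 x + 2 = 2^3 + 9*2 + 2 mod 11 = 6
LHS != RHS

No, not on the curve


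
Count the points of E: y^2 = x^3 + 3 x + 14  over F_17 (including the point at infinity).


For each x in F_17, count y with y^2 = x^3 + 3 x + 14 mod 17:
  x = 1: RHS = 1, y in [1, 16]  -> 2 point(s)
  x = 3: RHS = 16, y in [4, 13]  -> 2 point(s)
  x = 5: RHS = 1, y in [1, 16]  -> 2 point(s)
  x = 7: RHS = 4, y in [2, 15]  -> 2 point(s)
  x = 11: RHS = 1, y in [1, 16]  -> 2 point(s)
  x = 15: RHS = 0, y in [0]  -> 1 point(s)
Affine points: 11. Add the point at infinity: total = 12.

#E(F_17) = 12


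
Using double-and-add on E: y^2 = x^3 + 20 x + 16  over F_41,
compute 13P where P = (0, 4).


k = 13 = 1101_2 (binary, LSB first: 1011)
Double-and-add from P = (0, 4):
  bit 0 = 1: acc = O + (0, 4) = (0, 4)
  bit 1 = 0: acc unchanged = (0, 4)
  bit 2 = 1: acc = (0, 4) + (31, 28) = (1, 23)
  bit 3 = 1: acc = (1, 23) + (15, 40) = (2, 8)

13P = (2, 8)


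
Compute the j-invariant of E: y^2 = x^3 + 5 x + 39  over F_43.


Delta = -16(4 a^3 + 27 b^2) mod 43 = 9
-1728 * (4 a)^3 = -1728 * (4*5)^3 mod 43 = 27
j = 27 * 9^(-1) mod 43 = 3

j = 3 (mod 43)


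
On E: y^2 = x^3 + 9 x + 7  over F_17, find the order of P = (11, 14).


Compute successive multiples of P until we hit O:
  1P = (11, 14)
  2P = (14, 2)
  3P = (8, 8)
  4P = (2, 4)
  5P = (13, 14)
  6P = (10, 3)
  7P = (15, 10)
  8P = (9, 1)
  ... (continuing to 18P)
  18P = O

ord(P) = 18


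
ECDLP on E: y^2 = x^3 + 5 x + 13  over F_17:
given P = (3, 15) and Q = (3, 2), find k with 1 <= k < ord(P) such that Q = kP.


Enumerate multiples of P until we hit Q = (3, 2):
  1P = (3, 15)
  2P = (7, 0)
  3P = (3, 2)
Match found at i = 3.

k = 3


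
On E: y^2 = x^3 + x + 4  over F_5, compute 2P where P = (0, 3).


Doubling: s = (3 x1^2 + a) / (2 y1)
s = (3*0^2 + 1) / (2*3) mod 5 = 1
x3 = s^2 - 2 x1 mod 5 = 1^2 - 2*0 = 1
y3 = s (x1 - x3) - y1 mod 5 = 1 * (0 - 1) - 3 = 1

2P = (1, 1)


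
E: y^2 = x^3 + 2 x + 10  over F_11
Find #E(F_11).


For each x in F_11, count y with y^2 = x^3 + 2 x + 10 mod 11:
  x = 2: RHS = 0, y in [0]  -> 1 point(s)
  x = 4: RHS = 5, y in [4, 7]  -> 2 point(s)
  x = 7: RHS = 4, y in [2, 9]  -> 2 point(s)
  x = 9: RHS = 9, y in [3, 8]  -> 2 point(s)
Affine points: 7. Add the point at infinity: total = 8.

#E(F_11) = 8


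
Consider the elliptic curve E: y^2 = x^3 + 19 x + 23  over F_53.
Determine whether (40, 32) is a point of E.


Check whether y^2 = x^3 + 19 x + 23 (mod 53) for (x, y) = (40, 32).
LHS: y^2 = 32^2 mod 53 = 17
RHS: x^3 + 19 x + 23 = 40^3 + 19*40 + 23 mod 53 = 17
LHS = RHS

Yes, on the curve


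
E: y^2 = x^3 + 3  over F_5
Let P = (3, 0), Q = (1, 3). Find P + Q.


P != Q, so use the chord formula.
s = (y2 - y1) / (x2 - x1) = (3) / (3) mod 5 = 1
x3 = s^2 - x1 - x2 mod 5 = 1^2 - 3 - 1 = 2
y3 = s (x1 - x3) - y1 mod 5 = 1 * (3 - 2) - 0 = 1

P + Q = (2, 1)


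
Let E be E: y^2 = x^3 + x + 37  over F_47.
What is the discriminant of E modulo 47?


4 a^3 + 27 b^2 = 4*1^3 + 27*37^2 = 4 + 36963 = 36967
Delta = -16 * (36967) = -591472
Delta mod 47 = 23

Delta = 23 (mod 47)


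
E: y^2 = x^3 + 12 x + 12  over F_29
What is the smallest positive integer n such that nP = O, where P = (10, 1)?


Compute successive multiples of P until we hit O:
  1P = (10, 1)
  2P = (14, 13)
  3P = (14, 16)
  4P = (10, 28)
  5P = O

ord(P) = 5


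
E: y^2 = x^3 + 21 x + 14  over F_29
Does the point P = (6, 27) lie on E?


Check whether y^2 = x^3 + 21 x + 14 (mod 29) for (x, y) = (6, 27).
LHS: y^2 = 27^2 mod 29 = 4
RHS: x^3 + 21 x + 14 = 6^3 + 21*6 + 14 mod 29 = 8
LHS != RHS

No, not on the curve


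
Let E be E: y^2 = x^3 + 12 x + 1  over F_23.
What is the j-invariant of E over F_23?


Delta = -16(4 a^3 + 27 b^2) mod 23 = 20
-1728 * (4 a)^3 = -1728 * (4*12)^3 mod 23 = 22
j = 22 * 20^(-1) mod 23 = 8

j = 8 (mod 23)


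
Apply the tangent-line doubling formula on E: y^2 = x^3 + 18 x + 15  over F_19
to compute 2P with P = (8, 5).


Doubling: s = (3 x1^2 + a) / (2 y1)
s = (3*8^2 + 18) / (2*5) mod 19 = 2
x3 = s^2 - 2 x1 mod 19 = 2^2 - 2*8 = 7
y3 = s (x1 - x3) - y1 mod 19 = 2 * (8 - 7) - 5 = 16

2P = (7, 16)


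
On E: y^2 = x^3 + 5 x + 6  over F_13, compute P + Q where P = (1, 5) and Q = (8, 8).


P != Q, so use the chord formula.
s = (y2 - y1) / (x2 - x1) = (3) / (7) mod 13 = 6
x3 = s^2 - x1 - x2 mod 13 = 6^2 - 1 - 8 = 1
y3 = s (x1 - x3) - y1 mod 13 = 6 * (1 - 1) - 5 = 8

P + Q = (1, 8)


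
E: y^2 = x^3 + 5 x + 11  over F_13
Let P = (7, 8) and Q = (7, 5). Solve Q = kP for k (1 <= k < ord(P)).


Enumerate multiples of P until we hit Q = (7, 5):
  1P = (7, 8)
  2P = (8, 2)
  3P = (8, 11)
  4P = (7, 5)
Match found at i = 4.

k = 4


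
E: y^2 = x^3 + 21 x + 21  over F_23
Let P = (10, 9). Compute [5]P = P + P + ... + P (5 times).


k = 5 = 101_2 (binary, LSB first: 101)
Double-and-add from P = (10, 9):
  bit 0 = 1: acc = O + (10, 9) = (10, 9)
  bit 1 = 0: acc unchanged = (10, 9)
  bit 2 = 1: acc = (10, 9) + (20, 0) = (6, 15)

5P = (6, 15)


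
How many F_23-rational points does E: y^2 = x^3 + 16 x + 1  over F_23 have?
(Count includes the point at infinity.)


For each x in F_23, count y with y^2 = x^3 + 16 x + 1 mod 23:
  x = 0: RHS = 1, y in [1, 22]  -> 2 point(s)
  x = 1: RHS = 18, y in [8, 15]  -> 2 point(s)
  x = 2: RHS = 18, y in [8, 15]  -> 2 point(s)
  x = 9: RHS = 0, y in [0]  -> 1 point(s)
  x = 11: RHS = 13, y in [6, 17]  -> 2 point(s)
  x = 12: RHS = 12, y in [9, 14]  -> 2 point(s)
  x = 14: RHS = 2, y in [5, 18]  -> 2 point(s)
  x = 16: RHS = 6, y in [11, 12]  -> 2 point(s)
  x = 18: RHS = 3, y in [7, 16]  -> 2 point(s)
  x = 20: RHS = 18, y in [8, 15]  -> 2 point(s)
Affine points: 19. Add the point at infinity: total = 20.

#E(F_23) = 20


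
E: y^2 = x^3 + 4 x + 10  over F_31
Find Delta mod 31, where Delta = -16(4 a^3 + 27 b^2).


4 a^3 + 27 b^2 = 4*4^3 + 27*10^2 = 256 + 2700 = 2956
Delta = -16 * (2956) = -47296
Delta mod 31 = 10

Delta = 10 (mod 31)


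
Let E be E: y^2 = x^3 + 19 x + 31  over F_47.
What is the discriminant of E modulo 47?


4 a^3 + 27 b^2 = 4*19^3 + 27*31^2 = 27436 + 25947 = 53383
Delta = -16 * (53383) = -854128
Delta mod 47 = 3

Delta = 3 (mod 47)


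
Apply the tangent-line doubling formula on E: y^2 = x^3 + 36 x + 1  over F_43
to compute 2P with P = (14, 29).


Doubling: s = (3 x1^2 + a) / (2 y1)
s = (3*14^2 + 36) / (2*29) mod 43 = 33
x3 = s^2 - 2 x1 mod 43 = 33^2 - 2*14 = 29
y3 = s (x1 - x3) - y1 mod 43 = 33 * (14 - 29) - 29 = 35

2P = (29, 35)


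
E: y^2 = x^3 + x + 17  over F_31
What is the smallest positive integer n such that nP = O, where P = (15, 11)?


Compute successive multiples of P until we hit O:
  1P = (15, 11)
  2P = (29, 21)
  3P = (28, 24)
  4P = (20, 15)
  5P = (14, 27)
  6P = (10, 2)
  7P = (8, 14)
  8P = (24, 15)
  ... (continuing to 25P)
  25P = O

ord(P) = 25


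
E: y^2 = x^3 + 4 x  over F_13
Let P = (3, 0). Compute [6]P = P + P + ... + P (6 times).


k = 6 = 110_2 (binary, LSB first: 011)
Double-and-add from P = (3, 0):
  bit 0 = 0: acc unchanged = O
  bit 1 = 1: acc = O + O = O
  bit 2 = 1: acc = O + O = O

6P = O


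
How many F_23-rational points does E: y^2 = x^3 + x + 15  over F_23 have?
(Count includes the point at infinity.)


For each x in F_23, count y with y^2 = x^3 + 1 x + 15 mod 23:
  x = 2: RHS = 2, y in [5, 18]  -> 2 point(s)
  x = 8: RHS = 6, y in [11, 12]  -> 2 point(s)
  x = 10: RHS = 13, y in [6, 17]  -> 2 point(s)
  x = 11: RHS = 0, y in [0]  -> 1 point(s)
  x = 14: RHS = 13, y in [6, 17]  -> 2 point(s)
  x = 15: RHS = 1, y in [1, 22]  -> 2 point(s)
  x = 17: RHS = 0, y in [0]  -> 1 point(s)
  x = 18: RHS = 0, y in [0]  -> 1 point(s)
  x = 19: RHS = 16, y in [4, 19]  -> 2 point(s)
  x = 20: RHS = 8, y in [10, 13]  -> 2 point(s)
  x = 22: RHS = 13, y in [6, 17]  -> 2 point(s)
Affine points: 19. Add the point at infinity: total = 20.

#E(F_23) = 20


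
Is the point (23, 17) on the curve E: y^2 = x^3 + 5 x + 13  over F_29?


Check whether y^2 = x^3 + 5 x + 13 (mod 29) for (x, y) = (23, 17).
LHS: y^2 = 17^2 mod 29 = 28
RHS: x^3 + 5 x + 13 = 23^3 + 5*23 + 13 mod 29 = 28
LHS = RHS

Yes, on the curve


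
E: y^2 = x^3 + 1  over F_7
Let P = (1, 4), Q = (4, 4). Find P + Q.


P != Q, so use the chord formula.
s = (y2 - y1) / (x2 - x1) = (0) / (3) mod 7 = 0
x3 = s^2 - x1 - x2 mod 7 = 0^2 - 1 - 4 = 2
y3 = s (x1 - x3) - y1 mod 7 = 0 * (1 - 2) - 4 = 3

P + Q = (2, 3)


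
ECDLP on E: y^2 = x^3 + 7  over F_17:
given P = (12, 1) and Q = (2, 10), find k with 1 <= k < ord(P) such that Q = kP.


Enumerate multiples of P until we hit Q = (2, 10):
  1P = (12, 1)
  2P = (1, 12)
  3P = (5, 9)
  4P = (2, 7)
  5P = (2, 10)
Match found at i = 5.

k = 5


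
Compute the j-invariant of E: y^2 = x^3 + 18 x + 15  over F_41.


Delta = -16(4 a^3 + 27 b^2) mod 41 = 27
-1728 * (4 a)^3 = -1728 * (4*18)^3 mod 41 = 14
j = 14 * 27^(-1) mod 41 = 40

j = 40 (mod 41)


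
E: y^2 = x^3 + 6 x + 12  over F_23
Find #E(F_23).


For each x in F_23, count y with y^2 = x^3 + 6 x + 12 mod 23:
  x = 0: RHS = 12, y in [9, 14]  -> 2 point(s)
  x = 2: RHS = 9, y in [3, 20]  -> 2 point(s)
  x = 4: RHS = 8, y in [10, 13]  -> 2 point(s)
  x = 5: RHS = 6, y in [11, 12]  -> 2 point(s)
  x = 7: RHS = 6, y in [11, 12]  -> 2 point(s)
  x = 9: RHS = 13, y in [6, 17]  -> 2 point(s)
  x = 11: RHS = 6, y in [11, 12]  -> 2 point(s)
  x = 12: RHS = 18, y in [8, 15]  -> 2 point(s)
  x = 15: RHS = 4, y in [2, 21]  -> 2 point(s)
  x = 16: RHS = 18, y in [8, 15]  -> 2 point(s)
  x = 17: RHS = 13, y in [6, 17]  -> 2 point(s)
  x = 18: RHS = 18, y in [8, 15]  -> 2 point(s)
  x = 19: RHS = 16, y in [4, 19]  -> 2 point(s)
  x = 20: RHS = 13, y in [6, 17]  -> 2 point(s)
Affine points: 28. Add the point at infinity: total = 29.

#E(F_23) = 29
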